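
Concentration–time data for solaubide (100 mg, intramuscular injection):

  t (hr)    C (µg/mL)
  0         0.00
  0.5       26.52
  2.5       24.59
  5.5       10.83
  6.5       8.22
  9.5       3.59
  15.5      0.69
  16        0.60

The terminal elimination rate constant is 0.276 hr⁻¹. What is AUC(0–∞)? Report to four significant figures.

Trapezoidal AUC_0→16:
  [0→0.5]: (0.00+26.52)/2 × 0.5 = 6.63
  [0.5→2.5]: (26.52+24.59)/2 × 2 = 51.11
  [2.5→5.5]: (24.59+10.83)/2 × 3 = 53.13
  [5.5→6.5]: (10.83+8.22)/2 × 1 = 9.525
  [6.5→9.5]: (8.22+3.59)/2 × 3 = 17.715
  [9.5→15.5]: (3.59+0.69)/2 × 6 = 12.84
  [15.5→16]: (0.69+0.60)/2 × 0.5 = 0.3225
  Sum = 151.2725 µg/mL·hr
Extrapolated tail: C_last / k_e = 0.60 / 0.276 = 2.174
AUC_0→∞ = 151.2725 + 2.174 = 153.4465 µg/mL·hr

AUC = 153.4 µg/mL·hr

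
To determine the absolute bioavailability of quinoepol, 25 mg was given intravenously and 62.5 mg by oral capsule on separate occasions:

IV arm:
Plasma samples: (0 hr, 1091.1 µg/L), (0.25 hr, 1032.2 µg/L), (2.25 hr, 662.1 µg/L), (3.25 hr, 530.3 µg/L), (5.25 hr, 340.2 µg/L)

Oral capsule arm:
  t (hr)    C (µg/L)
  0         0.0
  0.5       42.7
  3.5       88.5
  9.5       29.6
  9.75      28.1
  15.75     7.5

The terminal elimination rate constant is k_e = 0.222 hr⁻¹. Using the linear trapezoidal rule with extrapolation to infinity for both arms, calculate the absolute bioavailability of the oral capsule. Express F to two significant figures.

F = 0.057

Trapezoidal AUC_0→5.25 (IV):
  [0→0.25]: (1091.1+1032.2)/2 × 0.25 = 265.4125
  [0.25→2.25]: (1032.2+662.1)/2 × 2 = 1694.3
  [2.25→3.25]: (662.1+530.3)/2 × 1 = 596.2
  [3.25→5.25]: (530.3+340.2)/2 × 2 = 870.5
  Sum = 3426.4125 µg/L·hr
IV tail: 340.2/0.222 = 1532.432; AUC_iv,0→∞ = 3426.4125 + 1532.432 = 4958.8445 µg/L·hr
Trapezoidal AUC_0→15.75 (oral capsule):
  [0→0.5]: (0.0+42.7)/2 × 0.5 = 10.675
  [0.5→3.5]: (42.7+88.5)/2 × 3 = 196.8
  [3.5→9.5]: (88.5+29.6)/2 × 6 = 354.3
  [9.5→9.75]: (29.6+28.1)/2 × 0.25 = 7.2125
  [9.75→15.75]: (28.1+7.5)/2 × 6 = 106.8
  Sum = 675.7875 µg/L·hr
oral capsule tail: 7.5/0.222 = 33.784; AUC_ev,0→∞ = 675.7875 + 33.784 = 709.5715 µg/L·hr
F = (AUC_ev/D_ev)/(AUC_iv/D_iv) = (709.5715/62.5)/(4958.8445/25) = 11.353144/198.35378 = 0.0572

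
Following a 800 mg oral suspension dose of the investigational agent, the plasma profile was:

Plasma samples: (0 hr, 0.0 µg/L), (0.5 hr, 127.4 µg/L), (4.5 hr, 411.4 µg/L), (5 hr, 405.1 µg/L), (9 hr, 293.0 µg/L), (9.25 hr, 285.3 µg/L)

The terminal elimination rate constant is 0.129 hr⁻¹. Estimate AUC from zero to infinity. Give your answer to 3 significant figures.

Trapezoidal AUC_0→9.25:
  [0→0.5]: (0.0+127.4)/2 × 0.5 = 31.85
  [0.5→4.5]: (127.4+411.4)/2 × 4 = 1077.6
  [4.5→5]: (411.4+405.1)/2 × 0.5 = 204.125
  [5→9]: (405.1+293.0)/2 × 4 = 1396.2
  [9→9.25]: (293.0+285.3)/2 × 0.25 = 72.2875
  Sum = 2782.0625 µg/L·hr
Extrapolated tail: C_last / k_e = 285.3 / 0.129 = 2211.628
AUC_0→∞ = 2782.0625 + 2211.628 = 4993.6905 µg/L·hr

AUC = 4990 µg/L·hr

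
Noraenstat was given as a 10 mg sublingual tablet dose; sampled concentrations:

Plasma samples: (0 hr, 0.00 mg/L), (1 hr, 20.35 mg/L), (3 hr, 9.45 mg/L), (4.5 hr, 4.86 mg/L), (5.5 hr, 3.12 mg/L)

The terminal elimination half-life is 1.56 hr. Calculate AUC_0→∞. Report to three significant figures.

AUC = 61.7 mg/L·hr

Trapezoidal AUC_0→5.5:
  [0→1]: (0.00+20.35)/2 × 1 = 10.175
  [1→3]: (20.35+9.45)/2 × 2 = 29.8
  [3→4.5]: (9.45+4.86)/2 × 1.5 = 10.7325
  [4.5→5.5]: (4.86+3.12)/2 × 1 = 3.99
  Sum = 54.6975 mg/L·hr
k_e = ln2 / t½ = 0.693147 / 1.56 = 0.4443 hr^-1
Extrapolated tail: C_last / k_e = 3.12 / 0.4443 = 7.022
AUC_0→∞ = 54.6975 + 7.022 = 61.7195 mg/L·hr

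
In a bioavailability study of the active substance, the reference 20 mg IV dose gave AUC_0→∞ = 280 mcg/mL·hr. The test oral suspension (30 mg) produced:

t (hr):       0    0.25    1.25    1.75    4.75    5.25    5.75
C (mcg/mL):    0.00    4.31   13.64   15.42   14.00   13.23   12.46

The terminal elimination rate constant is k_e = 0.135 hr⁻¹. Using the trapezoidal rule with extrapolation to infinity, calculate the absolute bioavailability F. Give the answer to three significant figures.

Trapezoidal AUC_0→5.75 (oral suspension):
  [0→0.25]: (0.00+4.31)/2 × 0.25 = 0.53875
  [0.25→1.25]: (4.31+13.64)/2 × 1 = 8.975
  [1.25→1.75]: (13.64+15.42)/2 × 0.5 = 7.265
  [1.75→4.75]: (15.42+14.00)/2 × 3 = 44.13
  [4.75→5.25]: (14.00+13.23)/2 × 0.5 = 6.8075
  [5.25→5.75]: (13.23+12.46)/2 × 0.5 = 6.4225
  Sum = 74.13875 mcg/mL·hr
Tail: C_last/k_e = 12.46/0.135 = 92.296
AUC_0→∞ (oral suspension) = 74.13875 + 92.296 = 166.43475 mcg/mL·hr
F = (AUC_ev/D_ev)/(AUC_iv/D_iv) = (166.43475/30)/(280/20) = 5.547825/14 = 0.3963

F = 0.396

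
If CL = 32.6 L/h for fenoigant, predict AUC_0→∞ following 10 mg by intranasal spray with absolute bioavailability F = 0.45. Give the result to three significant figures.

AUC_0→∞ = F × Dose / CL
        = 0.45 × 10 / 32.6 = 0.138037 mg/L·h

AUC = 0.138 mg/L·h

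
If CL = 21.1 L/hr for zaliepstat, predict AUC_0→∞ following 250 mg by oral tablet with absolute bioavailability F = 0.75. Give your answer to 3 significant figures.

AUC_0→∞ = F × Dose / CL
        = 0.75 × 250 / 21.1 = 8.88626 mg/L·hr

AUC = 8.89 mg/L·hr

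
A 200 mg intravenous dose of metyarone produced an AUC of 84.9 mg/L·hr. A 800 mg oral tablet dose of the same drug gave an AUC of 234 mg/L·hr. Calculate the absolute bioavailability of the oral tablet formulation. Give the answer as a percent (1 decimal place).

F = (AUC_ev / D_ev) / (AUC_iv / D_iv)
  = (234/800) / (84.9/200)
  = 0.2925 / 0.4245 = 0.6890
  = 68.90%

F = 68.9%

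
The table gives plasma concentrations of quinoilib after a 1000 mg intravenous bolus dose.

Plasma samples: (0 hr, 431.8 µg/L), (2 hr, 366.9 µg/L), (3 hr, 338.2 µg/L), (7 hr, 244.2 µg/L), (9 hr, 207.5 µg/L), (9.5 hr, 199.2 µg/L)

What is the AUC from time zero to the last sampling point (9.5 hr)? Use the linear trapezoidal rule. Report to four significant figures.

Trapezoidal AUC_0→9.5:
  [0→2]: (431.8+366.9)/2 × 2 = 798.7
  [2→3]: (366.9+338.2)/2 × 1 = 352.55
  [3→7]: (338.2+244.2)/2 × 4 = 1164.8
  [7→9]: (244.2+207.5)/2 × 2 = 451.7
  [9→9.5]: (207.5+199.2)/2 × 0.5 = 101.675
  Sum = 2869.425 µg/L·hr

AUC = 2869 µg/L·hr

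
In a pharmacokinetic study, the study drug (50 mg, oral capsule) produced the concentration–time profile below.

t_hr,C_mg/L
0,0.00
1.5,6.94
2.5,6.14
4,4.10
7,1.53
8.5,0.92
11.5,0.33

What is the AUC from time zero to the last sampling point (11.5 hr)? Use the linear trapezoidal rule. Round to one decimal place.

AUC = 31.6 mg/L·hr

Trapezoidal AUC_0→11.5:
  [0→1.5]: (0.00+6.94)/2 × 1.5 = 5.205
  [1.5→2.5]: (6.94+6.14)/2 × 1 = 6.54
  [2.5→4]: (6.14+4.10)/2 × 1.5 = 7.68
  [4→7]: (4.10+1.53)/2 × 3 = 8.445
  [7→8.5]: (1.53+0.92)/2 × 1.5 = 1.8375
  [8.5→11.5]: (0.92+0.33)/2 × 3 = 1.875
  Sum = 31.5825 mg/L·hr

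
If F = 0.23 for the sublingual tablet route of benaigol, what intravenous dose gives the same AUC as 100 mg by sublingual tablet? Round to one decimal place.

Systemic exposure from an extravascular dose = F × D_ev, so the equivalent IV dose is F × D_ev.
D_iv = F × D_ev = 0.23 × 100 = 23 mg

D_iv = 23.0 mg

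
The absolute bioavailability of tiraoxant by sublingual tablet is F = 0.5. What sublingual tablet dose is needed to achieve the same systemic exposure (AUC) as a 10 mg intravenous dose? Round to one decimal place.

For equal systemic exposure: F × D_ev = D_iv
D_ev = D_iv / F = 10 / 0.5 = 20 mg

D_sublingual = 20.0 mg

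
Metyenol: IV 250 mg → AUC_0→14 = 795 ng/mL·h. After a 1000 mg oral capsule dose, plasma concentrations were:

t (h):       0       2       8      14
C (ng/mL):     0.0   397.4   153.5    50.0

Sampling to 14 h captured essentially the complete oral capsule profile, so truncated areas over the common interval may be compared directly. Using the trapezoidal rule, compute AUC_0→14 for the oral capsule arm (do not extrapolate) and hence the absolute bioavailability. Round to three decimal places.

F = 0.837

Trapezoidal AUC_0→14 (oral capsule):
  [0→2]: (0.0+397.4)/2 × 2 = 397.4
  [2→8]: (397.4+153.5)/2 × 6 = 1652.7
  [8→14]: (153.5+50.0)/2 × 6 = 610.5
  Sum = 2660.6 ng/mL·h
F = (AUC_ev/D_ev)/(AUC_iv/D_iv) = (2660.6/1000)/(795/250) = 2.6606/3.18 = 0.8367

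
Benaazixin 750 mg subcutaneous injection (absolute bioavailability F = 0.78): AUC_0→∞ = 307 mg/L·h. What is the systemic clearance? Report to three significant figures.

CL = F × Dose / AUC_0→∞
   = 0.78 × 750 / 307 = 1.90554 L/h

CL = 1.91 L/h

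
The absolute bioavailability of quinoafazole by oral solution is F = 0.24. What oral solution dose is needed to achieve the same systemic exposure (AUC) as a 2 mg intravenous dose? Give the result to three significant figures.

For equal systemic exposure: F × D_ev = D_iv
D_ev = D_iv / F = 2 / 0.24 = 8.33333 mg

D_oral = 8.33 mg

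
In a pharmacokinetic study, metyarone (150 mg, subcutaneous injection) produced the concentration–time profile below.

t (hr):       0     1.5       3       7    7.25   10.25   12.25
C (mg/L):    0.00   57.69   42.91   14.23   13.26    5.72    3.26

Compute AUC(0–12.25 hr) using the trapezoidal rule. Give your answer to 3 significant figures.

AUC = 274 mg/L·hr

Trapezoidal AUC_0→12.25:
  [0→1.5]: (0.00+57.69)/2 × 1.5 = 43.2675
  [1.5→3]: (57.69+42.91)/2 × 1.5 = 75.45
  [3→7]: (42.91+14.23)/2 × 4 = 114.28
  [7→7.25]: (14.23+13.26)/2 × 0.25 = 3.43625
  [7.25→10.25]: (13.26+5.72)/2 × 3 = 28.47
  [10.25→12.25]: (5.72+3.26)/2 × 2 = 8.98
  Sum = 273.88375 mg/L·hr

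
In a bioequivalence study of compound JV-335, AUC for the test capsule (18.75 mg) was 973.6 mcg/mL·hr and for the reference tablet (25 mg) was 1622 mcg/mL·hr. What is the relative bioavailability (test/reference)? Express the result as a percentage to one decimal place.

F_rel = 80.0%

F_rel = (AUC_test/D_test) / (AUC_ref/D_ref)
      = (973.6/18.75) / (1622/25)
      = 51.9253 / 64.88 = 0.8003 = 80.03%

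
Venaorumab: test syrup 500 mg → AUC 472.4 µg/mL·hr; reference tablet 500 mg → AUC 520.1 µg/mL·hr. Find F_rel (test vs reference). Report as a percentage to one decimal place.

F_rel = 90.8%

F_rel = (AUC_test/D_test) / (AUC_ref/D_ref)
      = (472.4/500) / (520.1/500)
      = 0.9448 / 1.0402 = 0.9083 = 90.83%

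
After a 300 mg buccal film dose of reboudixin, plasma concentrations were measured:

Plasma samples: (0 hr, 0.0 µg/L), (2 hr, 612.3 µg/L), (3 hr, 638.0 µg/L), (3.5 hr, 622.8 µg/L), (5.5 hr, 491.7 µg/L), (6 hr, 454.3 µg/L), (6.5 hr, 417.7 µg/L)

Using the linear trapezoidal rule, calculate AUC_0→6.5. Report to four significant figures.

Trapezoidal AUC_0→6.5:
  [0→2]: (0.0+612.3)/2 × 2 = 612.3
  [2→3]: (612.3+638.0)/2 × 1 = 625.15
  [3→3.5]: (638.0+622.8)/2 × 0.5 = 315.2
  [3.5→5.5]: (622.8+491.7)/2 × 2 = 1114.5
  [5.5→6]: (491.7+454.3)/2 × 0.5 = 236.5
  [6→6.5]: (454.3+417.7)/2 × 0.5 = 218.0
  Sum = 3121.65 µg/L·hr

AUC = 3122 µg/L·hr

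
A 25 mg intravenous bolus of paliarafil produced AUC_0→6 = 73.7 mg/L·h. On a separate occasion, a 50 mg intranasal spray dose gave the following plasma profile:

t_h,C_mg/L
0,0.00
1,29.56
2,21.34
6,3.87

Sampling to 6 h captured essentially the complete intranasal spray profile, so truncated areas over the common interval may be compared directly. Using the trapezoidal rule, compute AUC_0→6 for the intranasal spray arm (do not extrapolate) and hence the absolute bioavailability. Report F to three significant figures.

Trapezoidal AUC_0→6 (intranasal spray):
  [0→1]: (0.00+29.56)/2 × 1 = 14.78
  [1→2]: (29.56+21.34)/2 × 1 = 25.45
  [2→6]: (21.34+3.87)/2 × 4 = 50.42
  Sum = 90.65 mg/L·h
F = (AUC_ev/D_ev)/(AUC_iv/D_iv) = (90.65/50)/(73.7/25) = 1.813/2.948 = 0.6150

F = 0.615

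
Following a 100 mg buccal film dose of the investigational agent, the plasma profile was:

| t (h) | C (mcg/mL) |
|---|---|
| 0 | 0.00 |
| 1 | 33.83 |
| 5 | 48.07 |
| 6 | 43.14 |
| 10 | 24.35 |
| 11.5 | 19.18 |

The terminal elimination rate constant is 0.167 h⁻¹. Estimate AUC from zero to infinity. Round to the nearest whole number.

Trapezoidal AUC_0→11.5:
  [0→1]: (0.00+33.83)/2 × 1 = 16.915
  [1→5]: (33.83+48.07)/2 × 4 = 163.8
  [5→6]: (48.07+43.14)/2 × 1 = 45.605
  [6→10]: (43.14+24.35)/2 × 4 = 134.98
  [10→11.5]: (24.35+19.18)/2 × 1.5 = 32.6475
  Sum = 393.9475 mcg/mL·h
Extrapolated tail: C_last / k_e = 19.18 / 0.167 = 114.850
AUC_0→∞ = 393.9475 + 114.850 = 508.7975 mcg/mL·h

AUC = 509 mcg/mL·h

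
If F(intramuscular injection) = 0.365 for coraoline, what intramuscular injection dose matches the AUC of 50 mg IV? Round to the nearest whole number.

D_intramuscular = 137 mg

For equal systemic exposure: F × D_ev = D_iv
D_ev = D_iv / F = 50 / 0.365 = 136.986 mg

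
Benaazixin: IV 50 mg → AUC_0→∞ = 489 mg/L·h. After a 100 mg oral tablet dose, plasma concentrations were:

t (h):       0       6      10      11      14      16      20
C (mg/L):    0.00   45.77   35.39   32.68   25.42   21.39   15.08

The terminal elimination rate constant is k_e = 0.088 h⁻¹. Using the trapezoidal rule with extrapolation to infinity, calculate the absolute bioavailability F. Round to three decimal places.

Trapezoidal AUC_0→20 (oral tablet):
  [0→6]: (0.00+45.77)/2 × 6 = 137.31
  [6→10]: (45.77+35.39)/2 × 4 = 162.32
  [10→11]: (35.39+32.68)/2 × 1 = 34.035
  [11→14]: (32.68+25.42)/2 × 3 = 87.15
  [14→16]: (25.42+21.39)/2 × 2 = 46.81
  [16→20]: (21.39+15.08)/2 × 4 = 72.94
  Sum = 540.565 mg/L·h
Tail: C_last/k_e = 15.08/0.088 = 171.364
AUC_0→∞ (oral tablet) = 540.565 + 171.364 = 711.929 mg/L·h
F = (AUC_ev/D_ev)/(AUC_iv/D_iv) = (711.929/100)/(489/50) = 7.11929/9.78 = 0.7279

F = 0.728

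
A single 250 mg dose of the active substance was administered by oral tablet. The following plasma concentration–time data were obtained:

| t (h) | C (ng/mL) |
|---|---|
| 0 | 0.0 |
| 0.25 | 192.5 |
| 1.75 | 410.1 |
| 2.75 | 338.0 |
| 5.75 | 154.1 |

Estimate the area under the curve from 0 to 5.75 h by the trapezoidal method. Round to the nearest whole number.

AUC = 1588 ng/mL·h

Trapezoidal AUC_0→5.75:
  [0→0.25]: (0.0+192.5)/2 × 0.25 = 24.0625
  [0.25→1.75]: (192.5+410.1)/2 × 1.5 = 451.95
  [1.75→2.75]: (410.1+338.0)/2 × 1 = 374.05
  [2.75→5.75]: (338.0+154.1)/2 × 3 = 738.15
  Sum = 1588.2125 ng/mL·h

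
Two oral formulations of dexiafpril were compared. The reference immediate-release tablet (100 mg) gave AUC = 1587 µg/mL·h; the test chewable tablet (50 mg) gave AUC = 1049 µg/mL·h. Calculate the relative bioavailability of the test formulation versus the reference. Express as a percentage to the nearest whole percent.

F_rel = 132%

F_rel = (AUC_test/D_test) / (AUC_ref/D_ref)
      = (1049/50) / (1587/100)
      = 20.98 / 15.87 = 1.3220 = 132.20%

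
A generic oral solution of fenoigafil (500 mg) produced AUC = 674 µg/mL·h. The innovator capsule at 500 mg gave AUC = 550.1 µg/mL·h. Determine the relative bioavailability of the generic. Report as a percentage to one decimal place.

F_rel = (AUC_test/D_test) / (AUC_ref/D_ref)
      = (674/500) / (550.1/500)
      = 1.348 / 1.1002 = 1.2252 = 122.52%

F_rel = 122.5%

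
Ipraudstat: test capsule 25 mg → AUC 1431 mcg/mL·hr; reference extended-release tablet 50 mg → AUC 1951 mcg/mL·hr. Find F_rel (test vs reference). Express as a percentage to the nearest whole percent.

F_rel = 147%

F_rel = (AUC_test/D_test) / (AUC_ref/D_ref)
      = (1431/25) / (1951/50)
      = 57.24 / 39.02 = 1.4669 = 146.69%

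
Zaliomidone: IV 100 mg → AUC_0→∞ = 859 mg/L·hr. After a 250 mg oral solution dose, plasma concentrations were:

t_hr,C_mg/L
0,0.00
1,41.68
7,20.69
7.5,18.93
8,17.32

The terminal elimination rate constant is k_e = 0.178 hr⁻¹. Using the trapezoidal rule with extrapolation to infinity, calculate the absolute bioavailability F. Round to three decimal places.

Trapezoidal AUC_0→8 (oral solution):
  [0→1]: (0.00+41.68)/2 × 1 = 20.84
  [1→7]: (41.68+20.69)/2 × 6 = 187.11
  [7→7.5]: (20.69+18.93)/2 × 0.5 = 9.905
  [7.5→8]: (18.93+17.32)/2 × 0.5 = 9.0625
  Sum = 226.9175 mg/L·hr
Tail: C_last/k_e = 17.32/0.178 = 97.303
AUC_0→∞ (oral solution) = 226.9175 + 97.303 = 324.2205 mg/L·hr
F = (AUC_ev/D_ev)/(AUC_iv/D_iv) = (324.2205/250)/(859/100) = 1.296882/8.59 = 0.1510

F = 0.151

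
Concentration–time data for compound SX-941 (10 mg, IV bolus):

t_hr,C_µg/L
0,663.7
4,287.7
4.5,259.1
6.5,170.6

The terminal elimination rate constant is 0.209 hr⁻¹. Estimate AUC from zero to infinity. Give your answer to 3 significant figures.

AUC = 3290 µg/L·hr

Trapezoidal AUC_0→6.5:
  [0→4]: (663.7+287.7)/2 × 4 = 1902.8
  [4→4.5]: (287.7+259.1)/2 × 0.5 = 136.7
  [4.5→6.5]: (259.1+170.6)/2 × 2 = 429.7
  Sum = 2469.2 µg/L·hr
Extrapolated tail: C_last / k_e = 170.6 / 0.209 = 816.268
AUC_0→∞ = 2469.2 + 816.268 = 3285.468 µg/L·hr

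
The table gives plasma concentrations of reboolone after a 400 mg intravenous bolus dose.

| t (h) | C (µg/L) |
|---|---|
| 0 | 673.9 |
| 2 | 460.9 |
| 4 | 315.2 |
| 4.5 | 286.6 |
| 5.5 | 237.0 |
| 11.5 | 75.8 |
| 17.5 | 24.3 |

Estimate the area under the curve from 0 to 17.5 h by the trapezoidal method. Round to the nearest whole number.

Trapezoidal AUC_0→17.5:
  [0→2]: (673.9+460.9)/2 × 2 = 1134.8
  [2→4]: (460.9+315.2)/2 × 2 = 776.1
  [4→4.5]: (315.2+286.6)/2 × 0.5 = 150.45
  [4.5→5.5]: (286.6+237.0)/2 × 1 = 261.8
  [5.5→11.5]: (237.0+75.8)/2 × 6 = 938.4
  [11.5→17.5]: (75.8+24.3)/2 × 6 = 300.3
  Sum = 3561.85 µg/L·h

AUC = 3562 µg/L·h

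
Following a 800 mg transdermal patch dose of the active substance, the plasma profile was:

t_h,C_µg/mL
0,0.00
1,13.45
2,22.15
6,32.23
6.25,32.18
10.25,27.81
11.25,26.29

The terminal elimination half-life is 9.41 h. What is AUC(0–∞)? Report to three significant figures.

Trapezoidal AUC_0→11.25:
  [0→1]: (0.00+13.45)/2 × 1 = 6.725
  [1→2]: (13.45+22.15)/2 × 1 = 17.8
  [2→6]: (22.15+32.23)/2 × 4 = 108.76
  [6→6.25]: (32.23+32.18)/2 × 0.25 = 8.05125
  [6.25→10.25]: (32.18+27.81)/2 × 4 = 119.98
  [10.25→11.25]: (27.81+26.29)/2 × 1 = 27.05
  Sum = 288.36625 µg/mL·h
k_e = ln2 / t½ = 0.693147 / 9.41 = 0.0737 h^-1
Extrapolated tail: C_last / k_e = 26.29 / 0.0737 = 356.716
AUC_0→∞ = 288.36625 + 356.716 = 645.08225 µg/mL·h

AUC = 645 µg/mL·h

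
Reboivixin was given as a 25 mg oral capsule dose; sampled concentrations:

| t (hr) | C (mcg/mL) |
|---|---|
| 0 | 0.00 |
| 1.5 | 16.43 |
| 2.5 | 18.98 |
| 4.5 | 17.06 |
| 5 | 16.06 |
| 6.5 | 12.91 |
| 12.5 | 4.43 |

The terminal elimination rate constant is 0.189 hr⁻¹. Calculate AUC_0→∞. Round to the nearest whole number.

Trapezoidal AUC_0→12.5:
  [0→1.5]: (0.00+16.43)/2 × 1.5 = 12.3225
  [1.5→2.5]: (16.43+18.98)/2 × 1 = 17.705
  [2.5→4.5]: (18.98+17.06)/2 × 2 = 36.04
  [4.5→5]: (17.06+16.06)/2 × 0.5 = 8.28
  [5→6.5]: (16.06+12.91)/2 × 1.5 = 21.7275
  [6.5→12.5]: (12.91+4.43)/2 × 6 = 52.02
  Sum = 148.095 mcg/mL·hr
Extrapolated tail: C_last / k_e = 4.43 / 0.189 = 23.439
AUC_0→∞ = 148.095 + 23.439 = 171.534 mcg/mL·hr

AUC = 172 mcg/mL·hr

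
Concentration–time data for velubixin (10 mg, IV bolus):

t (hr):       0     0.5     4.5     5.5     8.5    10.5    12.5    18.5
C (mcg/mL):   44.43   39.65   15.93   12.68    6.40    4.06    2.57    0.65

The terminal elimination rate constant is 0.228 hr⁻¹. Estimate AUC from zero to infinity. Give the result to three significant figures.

Trapezoidal AUC_0→18.5:
  [0→0.5]: (44.43+39.65)/2 × 0.5 = 21.02
  [0.5→4.5]: (39.65+15.93)/2 × 4 = 111.16
  [4.5→5.5]: (15.93+12.68)/2 × 1 = 14.305
  [5.5→8.5]: (12.68+6.40)/2 × 3 = 28.62
  [8.5→10.5]: (6.40+4.06)/2 × 2 = 10.46
  [10.5→12.5]: (4.06+2.57)/2 × 2 = 6.63
  [12.5→18.5]: (2.57+0.65)/2 × 6 = 9.66
  Sum = 201.855 mcg/mL·hr
Extrapolated tail: C_last / k_e = 0.65 / 0.228 = 2.851
AUC_0→∞ = 201.855 + 2.851 = 204.706 mcg/mL·hr

AUC = 205 mcg/mL·hr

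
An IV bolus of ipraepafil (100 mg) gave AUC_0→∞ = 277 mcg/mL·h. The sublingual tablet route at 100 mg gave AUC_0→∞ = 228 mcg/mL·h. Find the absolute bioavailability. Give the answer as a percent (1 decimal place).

F = 82.3%

F = (AUC_ev / D_ev) / (AUC_iv / D_iv)
  = (228/100) / (277/100)
  = 2.28 / 2.77 = 0.8231
  = 82.31%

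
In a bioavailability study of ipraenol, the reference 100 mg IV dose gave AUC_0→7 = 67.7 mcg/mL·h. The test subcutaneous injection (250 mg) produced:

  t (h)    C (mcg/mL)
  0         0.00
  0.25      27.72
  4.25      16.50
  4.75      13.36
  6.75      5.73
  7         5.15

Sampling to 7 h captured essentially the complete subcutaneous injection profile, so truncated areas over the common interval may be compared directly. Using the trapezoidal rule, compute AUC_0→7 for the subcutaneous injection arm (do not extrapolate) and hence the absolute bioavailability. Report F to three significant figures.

F = 0.708

Trapezoidal AUC_0→7 (subcutaneous injection):
  [0→0.25]: (0.00+27.72)/2 × 0.25 = 3.465
  [0.25→4.25]: (27.72+16.50)/2 × 4 = 88.44
  [4.25→4.75]: (16.50+13.36)/2 × 0.5 = 7.465
  [4.75→6.75]: (13.36+5.73)/2 × 2 = 19.09
  [6.75→7]: (5.73+5.15)/2 × 0.25 = 1.36
  Sum = 119.82 mcg/mL·h
F = (AUC_ev/D_ev)/(AUC_iv/D_iv) = (119.82/250)/(67.7/100) = 0.47928/0.677 = 0.7079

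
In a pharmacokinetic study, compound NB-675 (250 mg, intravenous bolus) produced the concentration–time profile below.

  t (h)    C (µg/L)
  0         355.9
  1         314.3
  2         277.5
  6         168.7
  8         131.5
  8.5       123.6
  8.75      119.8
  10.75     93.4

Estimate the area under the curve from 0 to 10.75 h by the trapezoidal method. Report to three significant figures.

Trapezoidal AUC_0→10.75:
  [0→1]: (355.9+314.3)/2 × 1 = 335.1
  [1→2]: (314.3+277.5)/2 × 1 = 295.9
  [2→6]: (277.5+168.7)/2 × 4 = 892.4
  [6→8]: (168.7+131.5)/2 × 2 = 300.2
  [8→8.5]: (131.5+123.6)/2 × 0.5 = 63.775
  [8.5→8.75]: (123.6+119.8)/2 × 0.25 = 30.425
  [8.75→10.75]: (119.8+93.4)/2 × 2 = 213.2
  Sum = 2131.0 µg/L·h

AUC = 2130 µg/L·h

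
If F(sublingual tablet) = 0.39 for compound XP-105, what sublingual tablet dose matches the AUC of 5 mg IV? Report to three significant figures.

D_sublingual = 12.8 mg

For equal systemic exposure: F × D_ev = D_iv
D_ev = D_iv / F = 5 / 0.39 = 12.8205 mg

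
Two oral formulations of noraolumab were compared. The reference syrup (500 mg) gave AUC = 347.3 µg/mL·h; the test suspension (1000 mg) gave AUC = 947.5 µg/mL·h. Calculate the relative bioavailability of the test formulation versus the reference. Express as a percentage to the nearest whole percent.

F_rel = (AUC_test/D_test) / (AUC_ref/D_ref)
      = (947.5/1000) / (347.3/500)
      = 0.9475 / 0.6946 = 1.3641 = 136.41%

F_rel = 136%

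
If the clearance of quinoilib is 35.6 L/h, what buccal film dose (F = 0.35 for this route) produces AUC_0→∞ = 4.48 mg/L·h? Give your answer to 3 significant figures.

Dose = CL × AUC_0→∞ / F
     = 35.6 × 4.48 / 0.35 = 455.68 mg

Dose = 456 mg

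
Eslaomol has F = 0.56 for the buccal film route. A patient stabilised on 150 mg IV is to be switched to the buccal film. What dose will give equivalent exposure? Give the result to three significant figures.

D_buccal = 268 mg

For equal systemic exposure: F × D_ev = D_iv
D_ev = D_iv / F = 150 / 0.56 = 267.857 mg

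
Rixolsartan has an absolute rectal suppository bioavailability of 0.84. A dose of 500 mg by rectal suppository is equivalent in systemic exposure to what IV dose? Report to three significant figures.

D_iv = 420 mg

Systemic exposure from an extravascular dose = F × D_ev, so the equivalent IV dose is F × D_ev.
D_iv = F × D_ev = 0.84 × 500 = 420 mg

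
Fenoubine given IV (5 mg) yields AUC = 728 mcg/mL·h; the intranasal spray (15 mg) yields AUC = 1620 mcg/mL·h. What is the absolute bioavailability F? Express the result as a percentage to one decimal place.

F = (AUC_ev / D_ev) / (AUC_iv / D_iv)
  = (1620/15) / (728/5)
  = 108 / 145.6 = 0.7418
  = 74.18%

F = 74.2%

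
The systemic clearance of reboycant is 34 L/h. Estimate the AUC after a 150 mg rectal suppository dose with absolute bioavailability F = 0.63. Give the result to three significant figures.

AUC_0→∞ = F × Dose / CL
        = 0.63 × 150 / 34 = 2.77941 mg/L·h

AUC = 2.78 mg/L·h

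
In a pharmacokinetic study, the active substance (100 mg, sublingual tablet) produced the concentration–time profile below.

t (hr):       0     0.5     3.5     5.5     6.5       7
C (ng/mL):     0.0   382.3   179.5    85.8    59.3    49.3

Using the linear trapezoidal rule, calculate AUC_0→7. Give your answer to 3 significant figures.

Trapezoidal AUC_0→7:
  [0→0.5]: (0.0+382.3)/2 × 0.5 = 95.575
  [0.5→3.5]: (382.3+179.5)/2 × 3 = 842.7
  [3.5→5.5]: (179.5+85.8)/2 × 2 = 265.3
  [5.5→6.5]: (85.8+59.3)/2 × 1 = 72.55
  [6.5→7]: (59.3+49.3)/2 × 0.5 = 27.15
  Sum = 1303.275 ng/mL·hr

AUC = 1300 ng/mL·hr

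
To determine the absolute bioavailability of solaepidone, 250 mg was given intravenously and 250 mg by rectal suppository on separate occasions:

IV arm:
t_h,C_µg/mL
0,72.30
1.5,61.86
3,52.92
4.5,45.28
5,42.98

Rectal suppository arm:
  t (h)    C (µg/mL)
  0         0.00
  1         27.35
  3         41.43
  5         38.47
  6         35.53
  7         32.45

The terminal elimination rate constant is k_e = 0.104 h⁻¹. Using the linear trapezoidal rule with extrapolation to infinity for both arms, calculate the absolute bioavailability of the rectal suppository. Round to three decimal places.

Trapezoidal AUC_0→5 (IV):
  [0→1.5]: (72.30+61.86)/2 × 1.5 = 100.62
  [1.5→3]: (61.86+52.92)/2 × 1.5 = 86.085
  [3→4.5]: (52.92+45.28)/2 × 1.5 = 73.65
  [4.5→5]: (45.28+42.98)/2 × 0.5 = 22.065
  Sum = 282.42 µg/mL·h
IV tail: 42.98/0.104 = 413.269; AUC_iv,0→∞ = 282.42 + 413.269 = 695.689 µg/mL·h
Trapezoidal AUC_0→7 (rectal suppository):
  [0→1]: (0.00+27.35)/2 × 1 = 13.675
  [1→3]: (27.35+41.43)/2 × 2 = 68.78
  [3→5]: (41.43+38.47)/2 × 2 = 79.9
  [5→6]: (38.47+35.53)/2 × 1 = 37.0
  [6→7]: (35.53+32.45)/2 × 1 = 33.99
  Sum = 233.345 µg/mL·h
rectal suppository tail: 32.45/0.104 = 312.019; AUC_ev,0→∞ = 233.345 + 312.019 = 545.364 µg/mL·h
F = (AUC_ev/D_ev)/(AUC_iv/D_iv) = (545.364/250)/(695.689/250) = 2.181456/2.782756 = 0.7839

F = 0.784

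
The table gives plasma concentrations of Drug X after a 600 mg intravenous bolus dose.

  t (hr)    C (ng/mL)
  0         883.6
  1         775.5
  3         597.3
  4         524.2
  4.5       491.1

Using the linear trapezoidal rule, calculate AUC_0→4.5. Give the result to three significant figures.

AUC = 3020 ng/mL·hr

Trapezoidal AUC_0→4.5:
  [0→1]: (883.6+775.5)/2 × 1 = 829.55
  [1→3]: (775.5+597.3)/2 × 2 = 1372.8
  [3→4]: (597.3+524.2)/2 × 1 = 560.75
  [4→4.5]: (524.2+491.1)/2 × 0.5 = 253.825
  Sum = 3016.925 ng/mL·hr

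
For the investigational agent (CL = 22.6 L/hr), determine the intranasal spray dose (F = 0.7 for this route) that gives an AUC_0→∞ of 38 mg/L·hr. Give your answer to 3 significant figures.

Dose = CL × AUC_0→∞ / F
     = 22.6 × 38 / 0.7 = 1226.86 mg

Dose = 1230 mg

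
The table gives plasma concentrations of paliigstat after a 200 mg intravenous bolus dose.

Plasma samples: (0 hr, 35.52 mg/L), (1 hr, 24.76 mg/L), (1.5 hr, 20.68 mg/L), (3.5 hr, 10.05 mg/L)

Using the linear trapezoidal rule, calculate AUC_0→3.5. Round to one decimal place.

AUC = 72.2 mg/L·hr

Trapezoidal AUC_0→3.5:
  [0→1]: (35.52+24.76)/2 × 1 = 30.14
  [1→1.5]: (24.76+20.68)/2 × 0.5 = 11.36
  [1.5→3.5]: (20.68+10.05)/2 × 2 = 30.73
  Sum = 72.23 mg/L·hr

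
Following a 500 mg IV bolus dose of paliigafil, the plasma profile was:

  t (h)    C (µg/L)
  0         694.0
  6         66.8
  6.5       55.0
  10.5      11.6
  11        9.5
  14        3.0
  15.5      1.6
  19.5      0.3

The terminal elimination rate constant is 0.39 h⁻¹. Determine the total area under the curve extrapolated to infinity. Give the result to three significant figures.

Trapezoidal AUC_0→19.5:
  [0→6]: (694.0+66.8)/2 × 6 = 2282.4
  [6→6.5]: (66.8+55.0)/2 × 0.5 = 30.45
  [6.5→10.5]: (55.0+11.6)/2 × 4 = 133.2
  [10.5→11]: (11.6+9.5)/2 × 0.5 = 5.275
  [11→14]: (9.5+3.0)/2 × 3 = 18.75
  [14→15.5]: (3.0+1.6)/2 × 1.5 = 3.45
  [15.5→19.5]: (1.6+0.3)/2 × 4 = 3.8
  Sum = 2477.325 µg/L·h
Extrapolated tail: C_last / k_e = 0.3 / 0.39 = 0.769
AUC_0→∞ = 2477.325 + 0.769 = 2478.094 µg/L·h

AUC = 2480 µg/L·h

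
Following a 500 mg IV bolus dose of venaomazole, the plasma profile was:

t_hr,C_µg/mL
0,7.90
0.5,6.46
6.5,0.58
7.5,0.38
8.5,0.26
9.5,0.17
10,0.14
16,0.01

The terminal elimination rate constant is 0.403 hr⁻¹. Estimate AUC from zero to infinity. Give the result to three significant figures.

Trapezoidal AUC_0→16:
  [0→0.5]: (7.90+6.46)/2 × 0.5 = 3.59
  [0.5→6.5]: (6.46+0.58)/2 × 6 = 21.12
  [6.5→7.5]: (0.58+0.38)/2 × 1 = 0.48
  [7.5→8.5]: (0.38+0.26)/2 × 1 = 0.32
  [8.5→9.5]: (0.26+0.17)/2 × 1 = 0.215
  [9.5→10]: (0.17+0.14)/2 × 0.5 = 0.0775
  [10→16]: (0.14+0.01)/2 × 6 = 0.45
  Sum = 26.2525 µg/mL·hr
Extrapolated tail: C_last / k_e = 0.01 / 0.403 = 0.025
AUC_0→∞ = 26.2525 + 0.025 = 26.2775 µg/mL·hr

AUC = 26.3 µg/mL·hr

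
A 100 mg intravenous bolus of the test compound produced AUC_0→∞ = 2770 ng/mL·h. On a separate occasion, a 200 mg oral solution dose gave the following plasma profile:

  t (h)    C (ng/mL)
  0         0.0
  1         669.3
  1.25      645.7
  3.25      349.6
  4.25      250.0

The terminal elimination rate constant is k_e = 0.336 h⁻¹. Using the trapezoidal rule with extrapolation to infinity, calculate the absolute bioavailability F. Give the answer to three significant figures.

Trapezoidal AUC_0→4.25 (oral solution):
  [0→1]: (0.0+669.3)/2 × 1 = 334.65
  [1→1.25]: (669.3+645.7)/2 × 0.25 = 164.375
  [1.25→3.25]: (645.7+349.6)/2 × 2 = 995.3
  [3.25→4.25]: (349.6+250.0)/2 × 1 = 299.8
  Sum = 1794.125 ng/mL·h
Tail: C_last/k_e = 250.0/0.336 = 744.048
AUC_0→∞ (oral solution) = 1794.125 + 744.048 = 2538.173 ng/mL·h
F = (AUC_ev/D_ev)/(AUC_iv/D_iv) = (2538.173/200)/(2770/100) = 12.690865/27.7 = 0.4582

F = 0.458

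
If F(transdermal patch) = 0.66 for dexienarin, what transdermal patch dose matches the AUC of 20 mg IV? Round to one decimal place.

For equal systemic exposure: F × D_ev = D_iv
D_ev = D_iv / F = 20 / 0.66 = 30.303 mg

D_transdermal = 30.3 mg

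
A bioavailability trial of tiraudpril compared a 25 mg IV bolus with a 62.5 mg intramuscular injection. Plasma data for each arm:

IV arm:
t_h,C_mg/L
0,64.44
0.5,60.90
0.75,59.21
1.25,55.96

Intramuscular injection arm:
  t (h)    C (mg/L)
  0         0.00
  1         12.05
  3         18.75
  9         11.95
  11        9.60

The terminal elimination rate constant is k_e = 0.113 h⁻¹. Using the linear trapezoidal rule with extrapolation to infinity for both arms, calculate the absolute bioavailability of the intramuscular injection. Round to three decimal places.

Trapezoidal AUC_0→1.25 (IV):
  [0→0.5]: (64.44+60.90)/2 × 0.5 = 31.335
  [0.5→0.75]: (60.90+59.21)/2 × 0.25 = 15.01375
  [0.75→1.25]: (59.21+55.96)/2 × 0.5 = 28.7925
  Sum = 75.14125 mg/L·h
IV tail: 55.96/0.113 = 495.221; AUC_iv,0→∞ = 75.14125 + 495.221 = 570.36225 mg/L·h
Trapezoidal AUC_0→11 (intramuscular injection):
  [0→1]: (0.00+12.05)/2 × 1 = 6.025
  [1→3]: (12.05+18.75)/2 × 2 = 30.8
  [3→9]: (18.75+11.95)/2 × 6 = 92.1
  [9→11]: (11.95+9.60)/2 × 2 = 21.55
  Sum = 150.475 mg/L·h
intramuscular injection tail: 9.60/0.113 = 84.956; AUC_ev,0→∞ = 150.475 + 84.956 = 235.431 mg/L·h
F = (AUC_ev/D_ev)/(AUC_iv/D_iv) = (235.431/62.5)/(570.36225/25) = 3.766896/22.81449 = 0.1651

F = 0.165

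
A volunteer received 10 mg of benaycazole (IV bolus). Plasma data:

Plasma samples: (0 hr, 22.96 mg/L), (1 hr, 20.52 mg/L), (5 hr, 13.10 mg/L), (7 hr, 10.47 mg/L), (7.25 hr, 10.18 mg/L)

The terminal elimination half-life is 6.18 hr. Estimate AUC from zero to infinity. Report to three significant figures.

Trapezoidal AUC_0→7.25:
  [0→1]: (22.96+20.52)/2 × 1 = 21.74
  [1→5]: (20.52+13.10)/2 × 4 = 67.24
  [5→7]: (13.10+10.47)/2 × 2 = 23.57
  [7→7.25]: (10.47+10.18)/2 × 0.25 = 2.58125
  Sum = 115.13125 mg/L·hr
k_e = ln2 / t½ = 0.693147 / 6.18 = 0.1122 hr^-1
Extrapolated tail: C_last / k_e = 10.18 / 0.1122 = 90.731
AUC_0→∞ = 115.13125 + 90.731 = 205.86225 mg/L·hr

AUC = 206 mg/L·hr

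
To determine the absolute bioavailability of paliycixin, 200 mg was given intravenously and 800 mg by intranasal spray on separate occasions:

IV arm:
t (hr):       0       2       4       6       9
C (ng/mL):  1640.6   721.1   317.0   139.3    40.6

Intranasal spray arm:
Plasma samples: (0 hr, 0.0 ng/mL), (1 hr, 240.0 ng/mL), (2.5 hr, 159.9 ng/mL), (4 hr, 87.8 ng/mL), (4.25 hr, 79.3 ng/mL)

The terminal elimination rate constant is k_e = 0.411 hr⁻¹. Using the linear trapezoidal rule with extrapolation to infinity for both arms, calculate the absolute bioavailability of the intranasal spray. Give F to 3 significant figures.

Trapezoidal AUC_0→9 (IV):
  [0→2]: (1640.6+721.1)/2 × 2 = 2361.7
  [2→4]: (721.1+317.0)/2 × 2 = 1038.1
  [4→6]: (317.0+139.3)/2 × 2 = 456.3
  [6→9]: (139.3+40.6)/2 × 3 = 269.85
  Sum = 4125.95 ng/mL·hr
IV tail: 40.6/0.411 = 98.783; AUC_iv,0→∞ = 4125.95 + 98.783 = 4224.733 ng/mL·hr
Trapezoidal AUC_0→4.25 (intranasal spray):
  [0→1]: (0.0+240.0)/2 × 1 = 120.0
  [1→2.5]: (240.0+159.9)/2 × 1.5 = 299.925
  [2.5→4]: (159.9+87.8)/2 × 1.5 = 185.775
  [4→4.25]: (87.8+79.3)/2 × 0.25 = 20.8875
  Sum = 626.5875 ng/mL·hr
intranasal spray tail: 79.3/0.411 = 192.944; AUC_ev,0→∞ = 626.5875 + 192.944 = 819.5315 ng/mL·hr
F = (AUC_ev/D_ev)/(AUC_iv/D_iv) = (819.5315/800)/(4224.733/200) = 1.02441/21.123665 = 0.0485

F = 0.0485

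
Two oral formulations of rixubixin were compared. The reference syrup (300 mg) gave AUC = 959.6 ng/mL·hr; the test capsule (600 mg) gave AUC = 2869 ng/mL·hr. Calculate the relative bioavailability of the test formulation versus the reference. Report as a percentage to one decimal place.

F_rel = 149.5%

F_rel = (AUC_test/D_test) / (AUC_ref/D_ref)
      = (2869/600) / (959.6/300)
      = 4.78167 / 3.19867 = 1.4949 = 149.49%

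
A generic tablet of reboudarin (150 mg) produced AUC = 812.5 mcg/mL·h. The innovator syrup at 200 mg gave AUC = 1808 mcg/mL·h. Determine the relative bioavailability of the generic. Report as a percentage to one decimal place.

F_rel = 59.9%

F_rel = (AUC_test/D_test) / (AUC_ref/D_ref)
      = (812.5/150) / (1808/200)
      = 5.41667 / 9.04 = 0.5992 = 59.92%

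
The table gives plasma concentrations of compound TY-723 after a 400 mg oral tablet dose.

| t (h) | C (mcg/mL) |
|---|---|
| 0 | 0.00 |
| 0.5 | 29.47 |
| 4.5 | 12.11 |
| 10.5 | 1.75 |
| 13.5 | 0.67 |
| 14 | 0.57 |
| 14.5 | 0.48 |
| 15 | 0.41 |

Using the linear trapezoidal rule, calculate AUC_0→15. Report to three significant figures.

Trapezoidal AUC_0→15:
  [0→0.5]: (0.00+29.47)/2 × 0.5 = 7.3675
  [0.5→4.5]: (29.47+12.11)/2 × 4 = 83.16
  [4.5→10.5]: (12.11+1.75)/2 × 6 = 41.58
  [10.5→13.5]: (1.75+0.67)/2 × 3 = 3.63
  [13.5→14]: (0.67+0.57)/2 × 0.5 = 0.31
  [14→14.5]: (0.57+0.48)/2 × 0.5 = 0.2625
  [14.5→15]: (0.48+0.41)/2 × 0.5 = 0.2225
  Sum = 136.5325 mcg/mL·h

AUC = 137 mcg/mL·h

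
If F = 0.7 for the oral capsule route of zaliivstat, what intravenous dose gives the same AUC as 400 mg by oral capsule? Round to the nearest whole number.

D_iv = 280 mg

Systemic exposure from an extravascular dose = F × D_ev, so the equivalent IV dose is F × D_ev.
D_iv = F × D_ev = 0.7 × 400 = 280 mg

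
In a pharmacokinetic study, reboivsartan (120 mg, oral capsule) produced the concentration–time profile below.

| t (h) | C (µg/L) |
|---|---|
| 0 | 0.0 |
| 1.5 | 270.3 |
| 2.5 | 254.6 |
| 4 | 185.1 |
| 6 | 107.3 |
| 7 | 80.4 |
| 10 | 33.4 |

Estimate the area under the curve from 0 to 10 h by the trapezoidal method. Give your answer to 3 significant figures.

AUC = 1350 µg/L·h

Trapezoidal AUC_0→10:
  [0→1.5]: (0.0+270.3)/2 × 1.5 = 202.725
  [1.5→2.5]: (270.3+254.6)/2 × 1 = 262.45
  [2.5→4]: (254.6+185.1)/2 × 1.5 = 329.775
  [4→6]: (185.1+107.3)/2 × 2 = 292.4
  [6→7]: (107.3+80.4)/2 × 1 = 93.85
  [7→10]: (80.4+33.4)/2 × 3 = 170.7
  Sum = 1351.9 µg/L·h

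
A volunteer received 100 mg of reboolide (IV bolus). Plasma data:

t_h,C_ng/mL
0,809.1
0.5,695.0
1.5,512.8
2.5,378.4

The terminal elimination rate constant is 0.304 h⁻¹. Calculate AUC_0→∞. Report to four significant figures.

AUC = 2670 ng/mL·h

Trapezoidal AUC_0→2.5:
  [0→0.5]: (809.1+695.0)/2 × 0.5 = 376.025
  [0.5→1.5]: (695.0+512.8)/2 × 1 = 603.9
  [1.5→2.5]: (512.8+378.4)/2 × 1 = 445.6
  Sum = 1425.525 ng/mL·h
Extrapolated tail: C_last / k_e = 378.4 / 0.304 = 1244.737
AUC_0→∞ = 1425.525 + 1244.737 = 2670.262 ng/mL·h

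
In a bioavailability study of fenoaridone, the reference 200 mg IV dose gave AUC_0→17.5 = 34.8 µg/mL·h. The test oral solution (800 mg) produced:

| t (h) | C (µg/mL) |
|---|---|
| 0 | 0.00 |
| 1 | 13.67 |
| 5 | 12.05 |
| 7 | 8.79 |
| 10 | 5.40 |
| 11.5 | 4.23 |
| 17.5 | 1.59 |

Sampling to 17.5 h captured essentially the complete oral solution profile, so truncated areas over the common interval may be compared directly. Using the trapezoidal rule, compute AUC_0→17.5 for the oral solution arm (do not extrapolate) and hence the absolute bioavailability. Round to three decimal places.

F = 0.899

Trapezoidal AUC_0→17.5 (oral solution):
  [0→1]: (0.00+13.67)/2 × 1 = 6.835
  [1→5]: (13.67+12.05)/2 × 4 = 51.44
  [5→7]: (12.05+8.79)/2 × 2 = 20.84
  [7→10]: (8.79+5.40)/2 × 3 = 21.285
  [10→11.5]: (5.40+4.23)/2 × 1.5 = 7.2225
  [11.5→17.5]: (4.23+1.59)/2 × 6 = 17.46
  Sum = 125.0825 µg/mL·h
F = (AUC_ev/D_ev)/(AUC_iv/D_iv) = (125.0825/800)/(34.8/200) = 0.156353/0.174 = 0.8986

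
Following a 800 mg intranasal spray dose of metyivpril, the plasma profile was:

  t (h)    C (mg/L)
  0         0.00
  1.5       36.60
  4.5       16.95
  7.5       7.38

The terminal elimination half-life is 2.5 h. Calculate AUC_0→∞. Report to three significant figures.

Trapezoidal AUC_0→7.5:
  [0→1.5]: (0.00+36.60)/2 × 1.5 = 27.45
  [1.5→4.5]: (36.60+16.95)/2 × 3 = 80.325
  [4.5→7.5]: (16.95+7.38)/2 × 3 = 36.495
  Sum = 144.27 mg/L·h
k_e = ln2 / t½ = 0.693147 / 2.5 = 0.2773 h^-1
Extrapolated tail: C_last / k_e = 7.38 / 0.2773 = 26.614
AUC_0→∞ = 144.27 + 26.614 = 170.884 mg/L·h

AUC = 171 mg/L·h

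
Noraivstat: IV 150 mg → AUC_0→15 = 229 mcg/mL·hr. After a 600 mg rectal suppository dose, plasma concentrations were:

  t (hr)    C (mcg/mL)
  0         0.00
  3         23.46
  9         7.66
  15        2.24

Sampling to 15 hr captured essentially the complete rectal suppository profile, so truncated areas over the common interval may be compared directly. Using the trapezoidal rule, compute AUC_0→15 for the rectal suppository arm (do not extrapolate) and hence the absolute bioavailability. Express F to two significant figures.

F = 0.17

Trapezoidal AUC_0→15 (rectal suppository):
  [0→3]: (0.00+23.46)/2 × 3 = 35.19
  [3→9]: (23.46+7.66)/2 × 6 = 93.36
  [9→15]: (7.66+2.24)/2 × 6 = 29.7
  Sum = 158.25 mcg/mL·hr
F = (AUC_ev/D_ev)/(AUC_iv/D_iv) = (158.25/600)/(229/150) = 0.26375/1.52667 = 0.1728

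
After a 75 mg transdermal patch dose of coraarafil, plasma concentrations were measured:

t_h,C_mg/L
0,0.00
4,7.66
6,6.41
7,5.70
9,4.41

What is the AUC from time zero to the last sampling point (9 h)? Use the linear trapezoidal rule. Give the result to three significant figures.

Trapezoidal AUC_0→9:
  [0→4]: (0.00+7.66)/2 × 4 = 15.32
  [4→6]: (7.66+6.41)/2 × 2 = 14.07
  [6→7]: (6.41+5.70)/2 × 1 = 6.055
  [7→9]: (5.70+4.41)/2 × 2 = 10.11
  Sum = 45.555 mg/L·h

AUC = 45.6 mg/L·h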